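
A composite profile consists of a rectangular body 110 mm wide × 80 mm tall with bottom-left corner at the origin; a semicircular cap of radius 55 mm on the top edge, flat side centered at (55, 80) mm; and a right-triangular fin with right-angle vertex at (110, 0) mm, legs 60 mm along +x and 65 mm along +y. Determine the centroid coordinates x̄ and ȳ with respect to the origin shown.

Part | A | x̄ᵢ | ȳᵢ | A·x̄ᵢ | A·ȳᵢ
rectangular body | 8800.00 | 55.00 | 40.00 | 484000.00 | 352000.00
semicircular top | 4751.66 | 55.00 | 103.34 | 261341.24 | 491049.38
triangular fin | 1950.00 | 130.00 | 21.67 | 253500.00 | 42250.00
Σ | 15501.66 |  |  | 998841.24 | 885299.38
x̄ = 998841.24 / 15501.66 = 64.43 mm
ȳ = 885299.38 / 15501.66 = 57.11 mm

x̄ = 64.43 mm, ȳ = 57.11 mm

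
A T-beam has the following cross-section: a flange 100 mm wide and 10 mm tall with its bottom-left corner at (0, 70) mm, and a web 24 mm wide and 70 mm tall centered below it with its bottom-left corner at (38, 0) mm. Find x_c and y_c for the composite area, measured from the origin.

Part | A | x̄ᵢ | ȳᵢ | A·x̄ᵢ | A·ȳᵢ
web | 1680.00 | 50.00 | 35.00 | 84000.00 | 58800.00
flange | 1000.00 | 50.00 | 75.00 | 50000.00 | 75000.00
Σ | 2680.00 |  |  | 134000.00 | 133800.00
x_c = 134000.00 / 2680.00 = 50.00 mm
y_c = 133800.00 / 2680.00 = 49.93 mm

x_c = 50.00 mm, y_c = 49.93 mm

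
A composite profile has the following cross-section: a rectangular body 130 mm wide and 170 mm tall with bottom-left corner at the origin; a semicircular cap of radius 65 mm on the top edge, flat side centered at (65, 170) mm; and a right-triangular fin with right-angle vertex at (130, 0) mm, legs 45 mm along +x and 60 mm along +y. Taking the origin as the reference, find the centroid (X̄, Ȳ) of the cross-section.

X̄ = 68.59 mm, Ȳ = 106.92 mm

rectangular body: A = 130 × 170 = 22100.00, centroid at (65.00, 85.00).
semicircular top: A = ½π·65² = 6636.61, centroid at (65.00, 197.59).
triangular fin: A = ½·45·60 = 1350.00, centroid at (145.00, 20.00).
ΣA = 30086.61 mm², ΣAX̄ = 2063629.94 mm³, ΣAȲ = 3216807.80 mm³.
X̄ = 2063629.94/30086.61 = 68.59 mm; Ȳ = 3216807.80/30086.61 = 106.92 mm.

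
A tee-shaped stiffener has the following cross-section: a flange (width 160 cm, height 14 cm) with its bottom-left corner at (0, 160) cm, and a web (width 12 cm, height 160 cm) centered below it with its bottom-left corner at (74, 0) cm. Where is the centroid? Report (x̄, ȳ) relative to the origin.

Part | A | x̄ᵢ | ȳᵢ | A·x̄ᵢ | A·ȳᵢ
web | 1920.00 | 80.00 | 80.00 | 153600.00 | 153600.00
flange | 2240.00 | 80.00 | 167.00 | 179200.00 | 374080.00
Σ | 4160.00 |  |  | 332800.00 | 527680.00
x̄ = 332800.00 / 4160.00 = 80.00 cm
ȳ = 527680.00 / 4160.00 = 126.85 cm

x̄ = 80.00 cm, ȳ = 126.85 cm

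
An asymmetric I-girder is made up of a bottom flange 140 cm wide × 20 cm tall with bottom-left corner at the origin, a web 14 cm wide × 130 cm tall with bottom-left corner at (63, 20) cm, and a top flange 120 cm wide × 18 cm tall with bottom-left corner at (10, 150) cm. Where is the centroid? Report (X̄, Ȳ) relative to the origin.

X̄ = 70.00 cm, Ȳ = 77.60 cm

bottom flange: A = 140 × 20 = 2800.00, centroid at (70.00, 10.00).
web: A = 14 × 130 = 1820.00, centroid at (70.00, 85.00).
top flange: A = 120 × 18 = 2160.00, centroid at (70.00, 159.00).
ΣA = 6780.00 cm², ΣAX̄ = 474600.00 cm³, ΣAȲ = 526140.00 cm³.
X̄ = 474600.00/6780.00 = 70.00 cm; Ȳ = 526140.00/6780.00 = 77.60 cm.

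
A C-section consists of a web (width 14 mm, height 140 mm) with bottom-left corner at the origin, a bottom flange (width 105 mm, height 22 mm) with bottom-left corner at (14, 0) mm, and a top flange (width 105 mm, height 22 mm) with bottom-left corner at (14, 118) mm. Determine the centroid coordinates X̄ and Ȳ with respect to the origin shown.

web: A = 14 × 140 = 1960.00, centroid at (7.00, 70.00).
bottom flange: A = 105 × 22 = 2310.00, centroid at (66.50, 11.00).
top flange: A = 105 × 22 = 2310.00, centroid at (66.50, 129.00).
ΣA = 6580.00 mm²
ΣAX̄ = (1960.00)(7.00) + (2310.00)(66.50) + (2310.00)(66.50) = 320950.00 mm³
ΣAȲ = (1960.00)(70.00) + (2310.00)(11.00) + (2310.00)(129.00) = 460600.00 mm³
X̄ = 320950.00 / 6580.00 = 48.78 mm
Ȳ = 460600.00 / 6580.00 = 70.00 mm

X̄ = 48.78 mm, Ȳ = 70.00 mm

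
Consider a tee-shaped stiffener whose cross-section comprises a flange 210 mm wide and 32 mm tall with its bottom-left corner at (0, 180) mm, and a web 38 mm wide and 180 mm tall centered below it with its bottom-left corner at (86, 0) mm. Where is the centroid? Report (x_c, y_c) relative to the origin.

Part | A | x̄ᵢ | ȳᵢ | A·x̄ᵢ | A·ȳᵢ
web | 6840.00 | 105.00 | 90.00 | 718200.00 | 615600.00
flange | 6720.00 | 105.00 | 196.00 | 705600.00 | 1317120.00
Σ | 13560.00 |  |  | 1423800.00 | 1932720.00
x_c = 1423800.00 / 13560.00 = 105.00 mm
y_c = 1932720.00 / 13560.00 = 142.53 mm

x_c = 105.00 mm, y_c = 142.53 mm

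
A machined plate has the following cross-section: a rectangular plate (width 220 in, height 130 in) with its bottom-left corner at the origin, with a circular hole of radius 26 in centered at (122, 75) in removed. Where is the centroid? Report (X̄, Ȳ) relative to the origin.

X̄ = 109.04 in, Ȳ = 64.20 in

plate: A = 220 × 130 = 28600.00, centroid at (110.00, 65.00).
hole: A = −π·26² = -2123.72, centroid at (122.00, 75.00).
ΣA = 26476.28 in², ΣAX̄ = 2886906.57 in³, ΣAȲ = 1699721.25 in³.
X̄ = 2886906.57/26476.28 = 109.04 in; Ȳ = 1699721.25/26476.28 = 64.20 in.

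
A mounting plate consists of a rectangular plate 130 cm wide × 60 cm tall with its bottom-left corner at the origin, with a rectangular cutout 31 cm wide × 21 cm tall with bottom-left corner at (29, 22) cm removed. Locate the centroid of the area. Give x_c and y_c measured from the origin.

x_c = 66.87 cm, y_c = 29.77 cm

Part | A | x̄ᵢ | ȳᵢ | A·x̄ᵢ | A·ȳᵢ
plate | 7800.00 | 65.00 | 30.00 | 507000.00 | 234000.00
hole | -651.00 | 44.50 | 32.50 | -28969.50 | -21157.50
Σ | 7149.00 |  |  | 478030.50 | 212842.50
x_c = 478030.50 / 7149.00 = 66.87 cm
y_c = 212842.50 / 7149.00 = 29.77 cm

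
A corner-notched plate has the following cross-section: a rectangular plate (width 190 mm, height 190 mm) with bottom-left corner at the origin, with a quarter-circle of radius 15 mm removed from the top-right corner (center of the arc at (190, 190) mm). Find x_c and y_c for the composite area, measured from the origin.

x_c = 94.56 mm, y_c = 94.56 mm

plate: A = 190 × 190 = 36100.00, centroid at (95.00, 95.00).
removed quarter-circle: A = −¼π·15² = -176.71, centroid at (183.63, 183.63).
ΣA = 35923.29 mm², ΣAx_c = 3397049.23 mm³, ΣAy_c = 3397049.23 mm³.
x_c = 3397049.23/35923.29 = 94.56 mm; y_c = 3397049.23/35923.29 = 94.56 mm.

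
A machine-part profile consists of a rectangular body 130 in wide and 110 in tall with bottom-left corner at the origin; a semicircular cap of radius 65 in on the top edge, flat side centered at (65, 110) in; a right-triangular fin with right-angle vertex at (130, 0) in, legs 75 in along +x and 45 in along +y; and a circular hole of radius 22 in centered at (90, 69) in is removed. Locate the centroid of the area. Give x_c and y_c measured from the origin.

Part | A | x̄ᵢ | ȳᵢ | A·x̄ᵢ | A·ȳᵢ
rectangular body | 14300.00 | 65.00 | 55.00 | 929500.00 | 786500.00
semicircular top | 6636.61 | 65.00 | 137.59 | 431379.94 | 913110.93
triangular fin | 1687.50 | 155.00 | 15.00 | 261562.50 | 25312.50
hole | -1520.53 | 90.00 | 69.00 | -136847.78 | -104916.63
Σ | 21103.58 |  |  | 1485594.67 | 1620006.80
x_c = 1485594.67 / 21103.58 = 70.40 in
y_c = 1620006.80 / 21103.58 = 76.76 in

x_c = 70.40 in, y_c = 76.76 in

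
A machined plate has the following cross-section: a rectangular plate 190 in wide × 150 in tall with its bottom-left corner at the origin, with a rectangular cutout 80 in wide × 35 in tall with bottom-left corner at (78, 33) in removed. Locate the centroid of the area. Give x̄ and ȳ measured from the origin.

x̄ = 92.49 in, ȳ = 77.67 in

plate: A = 190 × 150 = 28500.00, centroid at (95.00, 75.00).
hole: A = −(80 × 35) = -2800.00, centroid at (118.00, 50.50).
ΣA = 25700.00 in²
ΣAx̄ = (28500.00)(95.00) + (-2800.00)(118.00) = 2377100.00 in³
ΣAȳ = (28500.00)(75.00) + (-2800.00)(50.50) = 1996100.00 in³
x̄ = 2377100.00 / 25700.00 = 92.49 in
ȳ = 1996100.00 / 25700.00 = 77.67 in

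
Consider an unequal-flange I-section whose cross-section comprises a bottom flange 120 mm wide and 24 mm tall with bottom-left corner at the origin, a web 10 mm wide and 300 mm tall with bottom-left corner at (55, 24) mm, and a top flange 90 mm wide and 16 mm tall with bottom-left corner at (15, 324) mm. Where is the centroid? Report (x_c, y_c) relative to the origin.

bottom flange: A = 120 × 24 = 2880.00, centroid at (60.00, 12.00).
web: A = 10 × 300 = 3000.00, centroid at (60.00, 174.00).
top flange: A = 90 × 16 = 1440.00, centroid at (60.00, 332.00).
ΣA = 7320.00 mm², ΣAx_c = 439200.00 mm³, ΣAy_c = 1034640.00 mm³.
x_c = 439200.00/7320.00 = 60.00 mm; y_c = 1034640.00/7320.00 = 141.34 mm.

x_c = 60.00 mm, y_c = 141.34 mm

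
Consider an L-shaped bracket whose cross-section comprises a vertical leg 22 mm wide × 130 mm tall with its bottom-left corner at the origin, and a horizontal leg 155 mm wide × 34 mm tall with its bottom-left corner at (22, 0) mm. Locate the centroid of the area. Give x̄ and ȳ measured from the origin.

x̄ = 68.37 mm, ȳ = 33.89 mm

vertical leg: A = 22 × 130 = 2860.00, centroid at (11.00, 65.00).
horizontal leg: A = 155 × 34 = 5270.00, centroid at (99.50, 17.00).
ΣA = 8130.00 mm², ΣAx̄ = 555825.00 mm³, ΣAȳ = 275490.00 mm³.
x̄ = 555825.00/8130.00 = 68.37 mm; ȳ = 275490.00/8130.00 = 33.89 mm.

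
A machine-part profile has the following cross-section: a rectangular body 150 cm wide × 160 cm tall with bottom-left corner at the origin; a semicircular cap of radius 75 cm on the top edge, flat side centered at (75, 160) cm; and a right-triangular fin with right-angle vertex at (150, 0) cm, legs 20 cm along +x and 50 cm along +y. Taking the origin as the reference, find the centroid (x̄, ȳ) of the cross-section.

x̄ = 76.22 cm, ȳ = 108.69 cm

Part | A | x̄ᵢ | ȳᵢ | A·x̄ᵢ | A·ȳᵢ
rectangular body | 24000.00 | 75.00 | 80.00 | 1800000.00 | 1920000.00
semicircular top | 8835.73 | 75.00 | 191.83 | 662679.70 | 1694966.69
triangular fin | 500.00 | 156.67 | 16.67 | 78333.33 | 8333.33
Σ | 33335.73 |  |  | 2541013.03 | 3623300.03
x̄ = 2541013.03 / 33335.73 = 76.22 cm
ȳ = 3623300.03 / 33335.73 = 108.69 cm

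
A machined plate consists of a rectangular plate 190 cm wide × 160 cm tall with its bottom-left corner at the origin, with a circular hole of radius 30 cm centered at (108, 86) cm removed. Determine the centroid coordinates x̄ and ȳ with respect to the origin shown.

Part | A | x̄ᵢ | ȳᵢ | A·x̄ᵢ | A·ȳᵢ
plate | 30400.00 | 95.00 | 80.00 | 2888000.00 | 2432000.00
hole | -2827.43 | 108.00 | 86.00 | -305362.81 | -243159.27
Σ | 27572.57 |  |  | 2582637.19 | 2188840.73
x̄ = 2582637.19 / 27572.57 = 93.67 cm
ȳ = 2188840.73 / 27572.57 = 79.38 cm

x̄ = 93.67 cm, ȳ = 79.38 cm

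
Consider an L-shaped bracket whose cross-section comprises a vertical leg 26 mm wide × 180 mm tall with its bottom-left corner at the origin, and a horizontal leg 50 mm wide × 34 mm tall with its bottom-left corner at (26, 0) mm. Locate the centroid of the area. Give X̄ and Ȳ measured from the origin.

X̄ = 23.13 mm, Ȳ = 70.55 mm

vertical leg: A = 26 × 180 = 4680.00, centroid at (13.00, 90.00).
horizontal leg: A = 50 × 34 = 1700.00, centroid at (51.00, 17.00).
ΣA = 6380.00 mm², ΣAX̄ = 147540.00 mm³, ΣAȲ = 450100.00 mm³.
X̄ = 147540.00/6380.00 = 23.13 mm; Ȳ = 450100.00/6380.00 = 70.55 mm.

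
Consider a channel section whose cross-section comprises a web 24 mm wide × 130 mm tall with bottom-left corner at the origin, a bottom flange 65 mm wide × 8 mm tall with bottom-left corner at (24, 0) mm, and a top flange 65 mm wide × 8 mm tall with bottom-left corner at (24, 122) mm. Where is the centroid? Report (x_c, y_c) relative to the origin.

x_c = 23.12 mm, y_c = 65.00 mm

web: A = 24 × 130 = 3120.00, centroid at (12.00, 65.00).
bottom flange: A = 65 × 8 = 520.00, centroid at (56.50, 4.00).
top flange: A = 65 × 8 = 520.00, centroid at (56.50, 126.00).
ΣA = 4160.00 mm², ΣAx_c = 96200.00 mm³, ΣAy_c = 270400.00 mm³.
x_c = 96200.00/4160.00 = 23.12 mm; y_c = 270400.00/4160.00 = 65.00 mm.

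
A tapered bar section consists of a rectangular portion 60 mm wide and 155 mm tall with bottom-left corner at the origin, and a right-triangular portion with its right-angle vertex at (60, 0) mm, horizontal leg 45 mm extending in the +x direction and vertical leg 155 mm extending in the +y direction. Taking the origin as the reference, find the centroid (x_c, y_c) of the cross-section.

rectangular portion: A = 60 × 155 = 9300.00, centroid at (30.00, 77.50).
triangular portion: A = ½·45·155 = 3487.50, centroid at (75.00, 51.67).
ΣA = 12787.50 mm², ΣAx_c = 540562.50 mm³, ΣAy_c = 900937.50 mm³.
x_c = 540562.50/12787.50 = 42.27 mm; y_c = 900937.50/12787.50 = 70.45 mm.

x_c = 42.27 mm, y_c = 70.45 mm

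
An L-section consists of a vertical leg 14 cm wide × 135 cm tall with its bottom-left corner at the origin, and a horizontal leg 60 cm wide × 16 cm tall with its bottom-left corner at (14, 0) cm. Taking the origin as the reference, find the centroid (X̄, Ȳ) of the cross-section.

Part | A | x̄ᵢ | ȳᵢ | A·x̄ᵢ | A·ȳᵢ
vertical leg | 1890.00 | 7.00 | 67.50 | 13230.00 | 127575.00
horizontal leg | 960.00 | 44.00 | 8.00 | 42240.00 | 7680.00
Σ | 2850.00 |  |  | 55470.00 | 135255.00
X̄ = 55470.00 / 2850.00 = 19.46 cm
Ȳ = 135255.00 / 2850.00 = 47.46 cm

X̄ = 19.46 cm, Ȳ = 47.46 cm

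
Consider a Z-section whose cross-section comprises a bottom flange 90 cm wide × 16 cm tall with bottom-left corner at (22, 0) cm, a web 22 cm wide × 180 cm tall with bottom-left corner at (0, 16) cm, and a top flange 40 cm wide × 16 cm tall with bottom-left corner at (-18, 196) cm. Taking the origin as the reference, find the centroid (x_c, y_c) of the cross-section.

bottom flange: A = 90 × 16 = 1440.00, centroid at (67.00, 8.00).
web: A = 22 × 180 = 3960.00, centroid at (11.00, 106.00).
top flange: A = 40 × 16 = 640.00, centroid at (2.00, 204.00).
ΣA = 6040.00 cm², ΣAx_c = 141320.00 cm³, ΣAy_c = 561840.00 cm³.
x_c = 141320.00/6040.00 = 23.40 cm; y_c = 561840.00/6040.00 = 93.02 cm.

x_c = 23.40 cm, y_c = 93.02 cm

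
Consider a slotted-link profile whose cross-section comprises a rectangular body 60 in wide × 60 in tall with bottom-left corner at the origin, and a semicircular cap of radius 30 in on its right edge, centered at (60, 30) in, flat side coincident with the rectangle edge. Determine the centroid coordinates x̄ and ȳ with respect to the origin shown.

rectangular body: A = 60 × 60 = 3600.00, centroid at (30.00, 30.00).
semicircular end: A = ½π·30² = 1413.72, centroid at (72.73, 30.00).
ΣA = 5013.72 in², ΣAx̄ = 210823.00 in³, ΣAȳ = 150411.50 in³.
x̄ = 210823.00/5013.72 = 42.05 in; ȳ = 150411.50/5013.72 = 30.00 in.

x̄ = 42.05 in, ȳ = 30.00 in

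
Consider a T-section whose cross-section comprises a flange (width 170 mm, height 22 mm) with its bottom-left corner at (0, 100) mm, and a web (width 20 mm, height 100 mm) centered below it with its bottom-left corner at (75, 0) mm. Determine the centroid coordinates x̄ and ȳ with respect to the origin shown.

x̄ = 85.00 mm, ȳ = 89.75 mm

web: A = 20 × 100 = 2000.00, centroid at (85.00, 50.00).
flange: A = 170 × 22 = 3740.00, centroid at (85.00, 111.00).
ΣA = 5740.00 mm²
ΣAx̄ = (2000.00)(85.00) + (3740.00)(85.00) = 487900.00 mm³
ΣAȳ = (2000.00)(50.00) + (3740.00)(111.00) = 515140.00 mm³
x̄ = 487900.00 / 5740.00 = 85.00 mm
ȳ = 515140.00 / 5740.00 = 89.75 mm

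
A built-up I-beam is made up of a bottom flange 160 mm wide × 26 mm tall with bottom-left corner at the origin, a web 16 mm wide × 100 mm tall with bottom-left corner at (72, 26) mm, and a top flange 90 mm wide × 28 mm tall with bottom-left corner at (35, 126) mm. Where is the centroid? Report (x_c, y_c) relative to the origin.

bottom flange: A = 160 × 26 = 4160.00, centroid at (80.00, 13.00).
web: A = 16 × 100 = 1600.00, centroid at (80.00, 76.00).
top flange: A = 90 × 28 = 2520.00, centroid at (80.00, 140.00).
ΣA = 8280.00 mm²
ΣAx_c = (4160.00)(80.00) + (1600.00)(80.00) + (2520.00)(80.00) = 662400.00 mm³
ΣAy_c = (4160.00)(13.00) + (1600.00)(76.00) + (2520.00)(140.00) = 528480.00 mm³
x_c = 662400.00 / 8280.00 = 80.00 mm
y_c = 528480.00 / 8280.00 = 63.83 mm

x_c = 80.00 mm, y_c = 63.83 mm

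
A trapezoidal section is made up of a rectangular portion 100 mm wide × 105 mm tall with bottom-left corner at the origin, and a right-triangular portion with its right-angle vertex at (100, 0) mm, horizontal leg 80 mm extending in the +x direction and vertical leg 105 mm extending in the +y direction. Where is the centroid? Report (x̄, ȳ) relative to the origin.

Part | A | x̄ᵢ | ȳᵢ | A·x̄ᵢ | A·ȳᵢ
rectangular portion | 10500.00 | 50.00 | 52.50 | 525000.00 | 551250.00
triangular portion | 4200.00 | 126.67 | 35.00 | 532000.00 | 147000.00
Σ | 14700.00 |  |  | 1057000.00 | 698250.00
x̄ = 1057000.00 / 14700.00 = 71.90 mm
ȳ = 698250.00 / 14700.00 = 47.50 mm

x̄ = 71.90 mm, ȳ = 47.50 mm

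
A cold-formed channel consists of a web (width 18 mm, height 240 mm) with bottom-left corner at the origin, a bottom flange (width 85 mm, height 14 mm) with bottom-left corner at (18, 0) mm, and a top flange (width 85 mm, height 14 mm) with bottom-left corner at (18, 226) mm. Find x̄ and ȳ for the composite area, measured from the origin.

Part | A | x̄ᵢ | ȳᵢ | A·x̄ᵢ | A·ȳᵢ
web | 4320.00 | 9.00 | 120.00 | 38880.00 | 518400.00
bottom flange | 1190.00 | 60.50 | 7.00 | 71995.00 | 8330.00
top flange | 1190.00 | 60.50 | 233.00 | 71995.00 | 277270.00
Σ | 6700.00 |  |  | 182870.00 | 804000.00
x̄ = 182870.00 / 6700.00 = 27.29 mm
ȳ = 804000.00 / 6700.00 = 120.00 mm

x̄ = 27.29 mm, ȳ = 120.00 mm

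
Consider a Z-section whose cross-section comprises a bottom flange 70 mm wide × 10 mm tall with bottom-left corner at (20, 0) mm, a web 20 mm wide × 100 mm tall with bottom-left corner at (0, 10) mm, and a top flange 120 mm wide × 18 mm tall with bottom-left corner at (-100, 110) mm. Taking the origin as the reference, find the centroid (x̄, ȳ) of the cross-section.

bottom flange: A = 70 × 10 = 700.00, centroid at (55.00, 5.00).
web: A = 20 × 100 = 2000.00, centroid at (10.00, 60.00).
top flange: A = 120 × 18 = 2160.00, centroid at (-40.00, 119.00).
ΣA = 4860.00 mm²
ΣAx̄ = (700.00)(55.00) + (2000.00)(10.00) + (2160.00)(-40.00) = -27900.00 mm³
ΣAȳ = (700.00)(5.00) + (2000.00)(60.00) + (2160.00)(119.00) = 380540.00 mm³
x̄ = -27900.00 / 4860.00 = -5.74 mm
ȳ = 380540.00 / 4860.00 = 78.30 mm

x̄ = -5.74 mm, ȳ = 78.30 mm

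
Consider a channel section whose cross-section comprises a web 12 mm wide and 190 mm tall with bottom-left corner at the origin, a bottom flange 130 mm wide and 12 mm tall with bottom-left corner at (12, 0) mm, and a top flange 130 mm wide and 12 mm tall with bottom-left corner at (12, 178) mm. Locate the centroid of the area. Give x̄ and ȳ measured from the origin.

web: A = 12 × 190 = 2280.00, centroid at (6.00, 95.00).
bottom flange: A = 130 × 12 = 1560.00, centroid at (77.00, 6.00).
top flange: A = 130 × 12 = 1560.00, centroid at (77.00, 184.00).
ΣA = 5400.00 mm²
ΣAx̄ = (2280.00)(6.00) + (1560.00)(77.00) + (1560.00)(77.00) = 253920.00 mm³
ΣAȳ = (2280.00)(95.00) + (1560.00)(6.00) + (1560.00)(184.00) = 513000.00 mm³
x̄ = 253920.00 / 5400.00 = 47.02 mm
ȳ = 513000.00 / 5400.00 = 95.00 mm

x̄ = 47.02 mm, ȳ = 95.00 mm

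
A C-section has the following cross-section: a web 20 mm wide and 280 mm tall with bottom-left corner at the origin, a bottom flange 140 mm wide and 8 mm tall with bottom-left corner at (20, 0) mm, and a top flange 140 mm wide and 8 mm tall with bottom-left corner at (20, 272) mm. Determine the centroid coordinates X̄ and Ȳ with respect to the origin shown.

X̄ = 32.86 mm, Ȳ = 140.00 mm

Part | A | x̄ᵢ | ȳᵢ | A·x̄ᵢ | A·ȳᵢ
web | 5600.00 | 10.00 | 140.00 | 56000.00 | 784000.00
bottom flange | 1120.00 | 90.00 | 4.00 | 100800.00 | 4480.00
top flange | 1120.00 | 90.00 | 276.00 | 100800.00 | 309120.00
Σ | 7840.00 |  |  | 257600.00 | 1097600.00
X̄ = 257600.00 / 7840.00 = 32.86 mm
Ȳ = 1097600.00 / 7840.00 = 140.00 mm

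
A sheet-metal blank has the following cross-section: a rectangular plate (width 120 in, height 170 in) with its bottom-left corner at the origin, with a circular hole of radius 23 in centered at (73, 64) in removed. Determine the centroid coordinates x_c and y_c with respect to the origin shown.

x_c = 58.85 in, y_c = 86.86 in

Part | A | x̄ᵢ | ȳᵢ | A·x̄ᵢ | A·ȳᵢ
plate | 20400.00 | 60.00 | 85.00 | 1224000.00 | 1734000.00
hole | -1661.90 | 73.00 | 64.00 | -121318.88 | -106361.76
Σ | 18738.10 |  |  | 1102681.12 | 1627638.24
x_c = 1102681.12 / 18738.10 = 58.85 in
y_c = 1627638.24 / 18738.10 = 86.86 in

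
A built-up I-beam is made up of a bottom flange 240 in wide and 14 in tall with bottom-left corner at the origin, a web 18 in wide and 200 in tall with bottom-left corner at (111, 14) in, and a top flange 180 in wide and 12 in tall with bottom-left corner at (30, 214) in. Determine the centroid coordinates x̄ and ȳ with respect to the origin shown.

x̄ = 120.00 in, ȳ = 99.68 in

bottom flange: A = 240 × 14 = 3360.00, centroid at (120.00, 7.00).
web: A = 18 × 200 = 3600.00, centroid at (120.00, 114.00).
top flange: A = 180 × 12 = 2160.00, centroid at (120.00, 220.00).
ΣA = 9120.00 in²
ΣAx̄ = (3360.00)(120.00) + (3600.00)(120.00) + (2160.00)(120.00) = 1094400.00 in³
ΣAȳ = (3360.00)(7.00) + (3600.00)(114.00) + (2160.00)(220.00) = 909120.00 in³
x̄ = 1094400.00 / 9120.00 = 120.00 in
ȳ = 909120.00 / 9120.00 = 99.68 in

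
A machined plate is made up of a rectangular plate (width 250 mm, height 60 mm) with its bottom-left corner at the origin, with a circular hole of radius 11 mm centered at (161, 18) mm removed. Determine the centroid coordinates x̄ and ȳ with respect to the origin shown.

Part | A | x̄ᵢ | ȳᵢ | A·x̄ᵢ | A·ȳᵢ
plate | 15000.00 | 125.00 | 30.00 | 1875000.00 | 450000.00
hole | -380.13 | 161.00 | 18.00 | -61201.37 | -6842.39
Σ | 14619.87 |  |  | 1813798.63 | 443157.61
x̄ = 1813798.63 / 14619.87 = 124.06 mm
ȳ = 443157.61 / 14619.87 = 30.31 mm

x̄ = 124.06 mm, ȳ = 30.31 mm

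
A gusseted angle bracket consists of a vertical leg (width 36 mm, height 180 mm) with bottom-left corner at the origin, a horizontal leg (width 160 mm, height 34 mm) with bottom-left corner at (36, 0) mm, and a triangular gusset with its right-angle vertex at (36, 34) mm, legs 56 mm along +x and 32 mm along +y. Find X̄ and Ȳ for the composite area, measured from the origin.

vertical leg: A = 36 × 180 = 6480.00, centroid at (18.00, 90.00).
horizontal leg: A = 160 × 34 = 5440.00, centroid at (116.00, 17.00).
gusset: A = ½·56·32 = 896.00, centroid at (54.67, 44.67).
ΣA = 12816.00 mm²
ΣAX̄ = (6480.00)(18.00) + (5440.00)(116.00) + (896.00)(54.67) = 796661.33 mm³
ΣAȲ = (6480.00)(90.00) + (5440.00)(17.00) + (896.00)(44.67) = 715701.33 mm³
X̄ = 796661.33 / 12816.00 = 62.16 mm
Ȳ = 715701.33 / 12816.00 = 55.84 mm

X̄ = 62.16 mm, Ȳ = 55.84 mm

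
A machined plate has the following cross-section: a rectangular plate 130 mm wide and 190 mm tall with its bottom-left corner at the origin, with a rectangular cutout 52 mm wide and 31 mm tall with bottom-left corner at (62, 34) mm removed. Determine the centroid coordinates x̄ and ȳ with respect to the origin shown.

x̄ = 63.39 mm, ȳ = 98.18 mm

plate: A = 130 × 190 = 24700.00, centroid at (65.00, 95.00).
hole: A = −(52 × 31) = -1612.00, centroid at (88.00, 49.50).
ΣA = 23088.00 mm², ΣAx̄ = 1463644.00 mm³, ΣAȳ = 2266706.00 mm³.
x̄ = 1463644.00/23088.00 = 63.39 mm; ȳ = 2266706.00/23088.00 = 98.18 mm.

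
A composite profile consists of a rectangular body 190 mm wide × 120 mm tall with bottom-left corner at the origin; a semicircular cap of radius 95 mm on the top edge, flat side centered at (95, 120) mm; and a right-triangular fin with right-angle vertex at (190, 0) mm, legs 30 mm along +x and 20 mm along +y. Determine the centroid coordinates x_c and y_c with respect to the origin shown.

rectangular body: A = 190 × 120 = 22800.00, centroid at (95.00, 60.00).
semicircular top: A = ½π·95² = 14176.44, centroid at (95.00, 160.32).
triangular fin: A = ½·30·20 = 300.00, centroid at (200.00, 6.67).
ΣA = 37276.44 mm²
ΣAx_c = (22800.00)(95.00) + (14176.44)(95.00) + (300.00)(200.00) = 3572761.50 mm³
ΣAy_c = (22800.00)(60.00) + (14176.44)(160.32) + (300.00)(6.67) = 3642755.76 mm³
x_c = 3572761.50 / 37276.44 = 95.85 mm
y_c = 3642755.76 / 37276.44 = 97.72 mm

x_c = 95.85 mm, y_c = 97.72 mm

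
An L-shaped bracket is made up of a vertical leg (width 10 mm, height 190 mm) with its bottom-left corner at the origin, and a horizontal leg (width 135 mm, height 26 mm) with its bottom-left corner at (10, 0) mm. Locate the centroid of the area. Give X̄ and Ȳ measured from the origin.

vertical leg: A = 10 × 190 = 1900.00, centroid at (5.00, 95.00).
horizontal leg: A = 135 × 26 = 3510.00, centroid at (77.50, 13.00).
ΣA = 5410.00 mm²
ΣAX̄ = (1900.00)(5.00) + (3510.00)(77.50) = 281525.00 mm³
ΣAȲ = (1900.00)(95.00) + (3510.00)(13.00) = 226130.00 mm³
X̄ = 281525.00 / 5410.00 = 52.04 mm
Ȳ = 226130.00 / 5410.00 = 41.80 mm

X̄ = 52.04 mm, Ȳ = 41.80 mm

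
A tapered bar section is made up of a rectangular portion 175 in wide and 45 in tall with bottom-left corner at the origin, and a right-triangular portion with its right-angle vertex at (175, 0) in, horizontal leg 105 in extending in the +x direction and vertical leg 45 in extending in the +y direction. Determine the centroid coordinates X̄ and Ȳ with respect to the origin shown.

X̄ = 115.77 in, Ȳ = 20.77 in

rectangular portion: A = 175 × 45 = 7875.00, centroid at (87.50, 22.50).
triangular portion: A = ½·105·45 = 2362.50, centroid at (210.00, 15.00).
ΣA = 10237.50 in², ΣAX̄ = 1185187.50 in³, ΣAȲ = 212625.00 in³.
X̄ = 1185187.50/10237.50 = 115.77 in; Ȳ = 212625.00/10237.50 = 20.77 in.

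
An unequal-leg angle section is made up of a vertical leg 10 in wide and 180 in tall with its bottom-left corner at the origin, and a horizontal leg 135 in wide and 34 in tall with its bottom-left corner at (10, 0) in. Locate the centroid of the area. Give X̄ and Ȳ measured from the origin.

Part | A | x̄ᵢ | ȳᵢ | A·x̄ᵢ | A·ȳᵢ
vertical leg | 1800.00 | 5.00 | 90.00 | 9000.00 | 162000.00
horizontal leg | 4590.00 | 77.50 | 17.00 | 355725.00 | 78030.00
Σ | 6390.00 |  |  | 364725.00 | 240030.00
X̄ = 364725.00 / 6390.00 = 57.08 in
Ȳ = 240030.00 / 6390.00 = 37.56 in

X̄ = 57.08 in, Ȳ = 37.56 in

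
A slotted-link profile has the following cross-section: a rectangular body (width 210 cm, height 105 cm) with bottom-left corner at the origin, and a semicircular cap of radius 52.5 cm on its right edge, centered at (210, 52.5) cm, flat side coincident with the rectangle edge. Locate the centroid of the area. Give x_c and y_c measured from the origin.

rectangular body: A = 210 × 105 = 22050.00, centroid at (105.00, 52.50).
semicircular end: A = ½π·52.5² = 4329.51, centroid at (232.28, 52.50).
ΣA = 26379.51 cm²
ΣAx_c = (22050.00)(105.00) + (4329.51)(232.28) = 3320915.30 cm³
ΣAy_c = (22050.00)(52.50) + (4329.51)(52.50) = 1384924.14 cm³
x_c = 3320915.30 / 26379.51 = 125.89 cm
y_c = 1384924.14 / 26379.51 = 52.50 cm

x_c = 125.89 cm, y_c = 52.50 cm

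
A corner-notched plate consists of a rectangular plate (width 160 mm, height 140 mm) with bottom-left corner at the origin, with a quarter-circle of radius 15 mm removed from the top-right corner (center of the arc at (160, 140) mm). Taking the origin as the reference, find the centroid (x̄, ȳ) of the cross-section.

plate: A = 160 × 140 = 22400.00, centroid at (80.00, 70.00).
removed quarter-circle: A = −¼π·15² = -176.71, centroid at (153.63, 133.63).
ΣA = 22223.29 mm²
ΣAx̄ = (22400.00)(80.00) + (-176.71)(153.63) = 1764850.67 mm³
ΣAȳ = (22400.00)(70.00) + (-176.71)(133.63) = 1544384.96 mm³
x̄ = 1764850.67 / 22223.29 = 79.41 mm
ȳ = 1544384.96 / 22223.29 = 69.49 mm

x̄ = 79.41 mm, ȳ = 69.49 mm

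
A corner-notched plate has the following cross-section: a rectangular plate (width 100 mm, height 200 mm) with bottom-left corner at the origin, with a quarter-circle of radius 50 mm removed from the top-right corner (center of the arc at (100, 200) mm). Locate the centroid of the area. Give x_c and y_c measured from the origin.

x_c = 46.87 mm, y_c = 91.42 mm

plate: A = 100 × 200 = 20000.00, centroid at (50.00, 100.00).
removed quarter-circle: A = −¼π·50² = -1963.50, centroid at (78.78, 178.78).
ΣA = 18036.50 mm², ΣAx_c = 845317.13 mm³, ΣAy_c = 1648967.58 mm³.
x_c = 845317.13/18036.50 = 46.87 mm; y_c = 1648967.58/18036.50 = 91.42 mm.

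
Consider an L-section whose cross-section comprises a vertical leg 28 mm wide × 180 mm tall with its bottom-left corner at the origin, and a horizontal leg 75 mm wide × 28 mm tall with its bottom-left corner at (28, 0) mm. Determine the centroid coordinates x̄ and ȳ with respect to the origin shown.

vertical leg: A = 28 × 180 = 5040.00, centroid at (14.00, 90.00).
horizontal leg: A = 75 × 28 = 2100.00, centroid at (65.50, 14.00).
ΣA = 7140.00 mm²
ΣAx̄ = (5040.00)(14.00) + (2100.00)(65.50) = 208110.00 mm³
ΣAȳ = (5040.00)(90.00) + (2100.00)(14.00) = 483000.00 mm³
x̄ = 208110.00 / 7140.00 = 29.15 mm
ȳ = 483000.00 / 7140.00 = 67.65 mm

x̄ = 29.15 mm, ȳ = 67.65 mm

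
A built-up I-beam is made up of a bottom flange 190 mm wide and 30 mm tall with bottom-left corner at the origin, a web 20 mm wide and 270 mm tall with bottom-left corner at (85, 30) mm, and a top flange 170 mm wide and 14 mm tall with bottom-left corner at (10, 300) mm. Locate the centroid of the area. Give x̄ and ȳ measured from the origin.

bottom flange: A = 190 × 30 = 5700.00, centroid at (95.00, 15.00).
web: A = 20 × 270 = 5400.00, centroid at (95.00, 165.00).
top flange: A = 170 × 14 = 2380.00, centroid at (95.00, 307.00).
ΣA = 13480.00 mm², ΣAx̄ = 1280600.00 mm³, ΣAȳ = 1707160.00 mm³.
x̄ = 1280600.00/13480.00 = 95.00 mm; ȳ = 1707160.00/13480.00 = 126.64 mm.

x̄ = 95.00 mm, ȳ = 126.64 mm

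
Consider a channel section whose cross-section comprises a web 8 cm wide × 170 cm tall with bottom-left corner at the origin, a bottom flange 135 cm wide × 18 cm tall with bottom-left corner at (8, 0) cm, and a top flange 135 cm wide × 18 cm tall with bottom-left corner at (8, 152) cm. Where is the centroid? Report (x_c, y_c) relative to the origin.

web: A = 8 × 170 = 1360.00, centroid at (4.00, 85.00).
bottom flange: A = 135 × 18 = 2430.00, centroid at (75.50, 9.00).
top flange: A = 135 × 18 = 2430.00, centroid at (75.50, 161.00).
ΣA = 6220.00 cm², ΣAx_c = 372370.00 cm³, ΣAy_c = 528700.00 cm³.
x_c = 372370.00/6220.00 = 59.87 cm; y_c = 528700.00/6220.00 = 85.00 cm.

x_c = 59.87 cm, y_c = 85.00 cm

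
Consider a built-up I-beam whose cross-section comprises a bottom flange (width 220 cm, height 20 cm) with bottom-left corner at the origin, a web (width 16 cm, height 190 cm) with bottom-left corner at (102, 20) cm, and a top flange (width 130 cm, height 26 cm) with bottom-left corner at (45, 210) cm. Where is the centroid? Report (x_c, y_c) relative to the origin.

bottom flange: A = 220 × 20 = 4400.00, centroid at (110.00, 10.00).
web: A = 16 × 190 = 3040.00, centroid at (110.00, 115.00).
top flange: A = 130 × 26 = 3380.00, centroid at (110.00, 223.00).
ΣA = 10820.00 cm²
ΣAx_c = (4400.00)(110.00) + (3040.00)(110.00) + (3380.00)(110.00) = 1190200.00 cm³
ΣAy_c = (4400.00)(10.00) + (3040.00)(115.00) + (3380.00)(223.00) = 1147340.00 cm³
x_c = 1190200.00 / 10820.00 = 110.00 cm
y_c = 1147340.00 / 10820.00 = 106.04 cm

x_c = 110.00 cm, y_c = 106.04 cm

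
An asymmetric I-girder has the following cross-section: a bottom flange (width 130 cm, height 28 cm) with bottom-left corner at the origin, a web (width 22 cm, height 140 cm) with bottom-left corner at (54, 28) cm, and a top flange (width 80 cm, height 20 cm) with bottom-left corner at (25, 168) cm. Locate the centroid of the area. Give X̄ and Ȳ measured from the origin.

bottom flange: A = 130 × 28 = 3640.00, centroid at (65.00, 14.00).
web: A = 22 × 140 = 3080.00, centroid at (65.00, 98.00).
top flange: A = 80 × 20 = 1600.00, centroid at (65.00, 178.00).
ΣA = 8320.00 cm², ΣAX̄ = 540800.00 cm³, ΣAȲ = 637600.00 cm³.
X̄ = 540800.00/8320.00 = 65.00 cm; Ȳ = 637600.00/8320.00 = 76.63 cm.

X̄ = 65.00 cm, Ȳ = 76.63 cm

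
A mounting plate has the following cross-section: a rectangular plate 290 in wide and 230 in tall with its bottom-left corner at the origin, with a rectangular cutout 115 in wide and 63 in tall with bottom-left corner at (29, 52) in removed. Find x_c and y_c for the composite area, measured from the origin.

plate: A = 290 × 230 = 66700.00, centroid at (145.00, 115.00).
hole: A = −(115 × 63) = -7245.00, centroid at (86.50, 83.50).
ΣA = 59455.00 in², ΣAx_c = 9044807.50 in³, ΣAy_c = 7065542.50 in³.
x_c = 9044807.50/59455.00 = 152.13 in; y_c = 7065542.50/59455.00 = 118.84 in.

x_c = 152.13 in, y_c = 118.84 in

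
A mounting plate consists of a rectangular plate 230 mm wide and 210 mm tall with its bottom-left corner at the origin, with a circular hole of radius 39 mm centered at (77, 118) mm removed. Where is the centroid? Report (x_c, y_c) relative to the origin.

plate: A = 230 × 210 = 48300.00, centroid at (115.00, 105.00).
hole: A = −π·39² = -4778.36, centroid at (77.00, 118.00).
ΣA = 43521.64 mm²
ΣAx_c = (48300.00)(115.00) + (-4778.36)(77.00) = 5186566.09 mm³
ΣAy_c = (48300.00)(105.00) + (-4778.36)(118.00) = 4507653.23 mm³
x_c = 5186566.09 / 43521.64 = 119.17 mm
y_c = 4507653.23 / 43521.64 = 103.57 mm

x_c = 119.17 mm, y_c = 103.57 mm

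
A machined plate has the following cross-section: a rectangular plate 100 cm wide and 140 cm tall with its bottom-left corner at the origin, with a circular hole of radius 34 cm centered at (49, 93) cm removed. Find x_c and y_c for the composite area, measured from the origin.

plate: A = 100 × 140 = 14000.00, centroid at (50.00, 70.00).
hole: A = −π·34² = -3631.68, centroid at (49.00, 93.00).
ΣA = 10368.32 cm², ΣAx_c = 522047.63 cm³, ΣAy_c = 642253.66 cm³.
x_c = 522047.63/10368.32 = 50.35 cm; y_c = 642253.66/10368.32 = 61.94 cm.

x_c = 50.35 cm, y_c = 61.94 cm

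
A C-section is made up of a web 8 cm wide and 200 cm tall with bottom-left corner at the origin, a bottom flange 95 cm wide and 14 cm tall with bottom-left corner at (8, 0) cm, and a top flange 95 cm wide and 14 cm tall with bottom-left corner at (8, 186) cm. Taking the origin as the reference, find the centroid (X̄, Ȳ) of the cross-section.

Part | A | x̄ᵢ | ȳᵢ | A·x̄ᵢ | A·ȳᵢ
web | 1600.00 | 4.00 | 100.00 | 6400.00 | 160000.00
bottom flange | 1330.00 | 55.50 | 7.00 | 73815.00 | 9310.00
top flange | 1330.00 | 55.50 | 193.00 | 73815.00 | 256690.00
Σ | 4260.00 |  |  | 154030.00 | 426000.00
X̄ = 154030.00 / 4260.00 = 36.16 cm
Ȳ = 426000.00 / 4260.00 = 100.00 cm

X̄ = 36.16 cm, Ȳ = 100.00 cm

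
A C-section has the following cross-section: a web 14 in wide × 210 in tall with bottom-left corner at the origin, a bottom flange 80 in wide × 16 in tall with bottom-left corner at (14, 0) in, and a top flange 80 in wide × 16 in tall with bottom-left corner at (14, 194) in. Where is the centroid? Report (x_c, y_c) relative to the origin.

x_c = 28.88 in, y_c = 105.00 in

Part | A | x̄ᵢ | ȳᵢ | A·x̄ᵢ | A·ȳᵢ
web | 2940.00 | 7.00 | 105.00 | 20580.00 | 308700.00
bottom flange | 1280.00 | 54.00 | 8.00 | 69120.00 | 10240.00
top flange | 1280.00 | 54.00 | 202.00 | 69120.00 | 258560.00
Σ | 5500.00 |  |  | 158820.00 | 577500.00
x_c = 158820.00 / 5500.00 = 28.88 in
y_c = 577500.00 / 5500.00 = 105.00 in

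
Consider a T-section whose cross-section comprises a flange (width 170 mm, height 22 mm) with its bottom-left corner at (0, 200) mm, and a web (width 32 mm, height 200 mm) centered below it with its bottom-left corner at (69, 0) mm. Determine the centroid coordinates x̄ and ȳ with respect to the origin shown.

Part | A | x̄ᵢ | ȳᵢ | A·x̄ᵢ | A·ȳᵢ
web | 6400.00 | 85.00 | 100.00 | 544000.00 | 640000.00
flange | 3740.00 | 85.00 | 211.00 | 317900.00 | 789140.00
Σ | 10140.00 |  |  | 861900.00 | 1429140.00
x̄ = 861900.00 / 10140.00 = 85.00 mm
ȳ = 1429140.00 / 10140.00 = 140.94 mm

x̄ = 85.00 mm, ȳ = 140.94 mm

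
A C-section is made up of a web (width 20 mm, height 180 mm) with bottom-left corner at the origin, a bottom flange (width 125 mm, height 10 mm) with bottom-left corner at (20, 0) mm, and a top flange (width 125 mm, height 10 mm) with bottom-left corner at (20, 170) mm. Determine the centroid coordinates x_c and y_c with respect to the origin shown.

web: A = 20 × 180 = 3600.00, centroid at (10.00, 90.00).
bottom flange: A = 125 × 10 = 1250.00, centroid at (82.50, 5.00).
top flange: A = 125 × 10 = 1250.00, centroid at (82.50, 175.00).
ΣA = 6100.00 mm²
ΣAx_c = (3600.00)(10.00) + (1250.00)(82.50) + (1250.00)(82.50) = 242250.00 mm³
ΣAy_c = (3600.00)(90.00) + (1250.00)(5.00) + (1250.00)(175.00) = 549000.00 mm³
x_c = 242250.00 / 6100.00 = 39.71 mm
y_c = 549000.00 / 6100.00 = 90.00 mm

x_c = 39.71 mm, y_c = 90.00 mm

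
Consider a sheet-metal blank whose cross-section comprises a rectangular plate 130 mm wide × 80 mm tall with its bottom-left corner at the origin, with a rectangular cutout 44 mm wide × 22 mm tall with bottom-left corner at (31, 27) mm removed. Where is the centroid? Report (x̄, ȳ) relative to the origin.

x̄ = 66.23 mm, ȳ = 40.21 mm

Part | A | x̄ᵢ | ȳᵢ | A·x̄ᵢ | A·ȳᵢ
plate | 10400.00 | 65.00 | 40.00 | 676000.00 | 416000.00
hole | -968.00 | 53.00 | 38.00 | -51304.00 | -36784.00
Σ | 9432.00 |  |  | 624696.00 | 379216.00
x̄ = 624696.00 / 9432.00 = 66.23 mm
ȳ = 379216.00 / 9432.00 = 40.21 mm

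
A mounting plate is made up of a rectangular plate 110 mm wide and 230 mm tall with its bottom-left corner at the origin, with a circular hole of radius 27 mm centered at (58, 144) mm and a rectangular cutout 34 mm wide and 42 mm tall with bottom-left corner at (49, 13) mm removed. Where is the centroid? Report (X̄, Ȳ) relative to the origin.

plate: A = 110 × 230 = 25300.00, centroid at (55.00, 115.00).
hole 1: A = −π·27² = -2290.22, centroid at (58.00, 144.00).
hole 2: A = −(34 × 42) = -1428.00, centroid at (66.00, 34.00).
ΣA = 21581.78 mm²
ΣAX̄ = (25300.00)(55.00) + (-2290.22)(58.00) + (-1428.00)(66.00) = 1164419.18 mm³
ΣAȲ = (25300.00)(115.00) + (-2290.22)(144.00) + (-1428.00)(34.00) = 2531156.17 mm³
X̄ = 1164419.18 / 21581.78 = 53.95 mm
Ȳ = 2531156.17 / 21581.78 = 117.28 mm

X̄ = 53.95 mm, Ȳ = 117.28 mm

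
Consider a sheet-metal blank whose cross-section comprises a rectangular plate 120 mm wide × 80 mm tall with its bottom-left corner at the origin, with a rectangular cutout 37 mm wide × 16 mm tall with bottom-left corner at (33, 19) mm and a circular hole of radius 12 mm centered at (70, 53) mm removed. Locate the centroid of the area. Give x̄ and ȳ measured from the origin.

x̄ = 60.06 mm, ȳ = 40.21 mm

plate: A = 120 × 80 = 9600.00, centroid at (60.00, 40.00).
hole 1: A = −(37 × 16) = -592.00, centroid at (51.50, 27.00).
hole 2: A = −π·12² = -452.39, centroid at (70.00, 53.00).
ΣA = 8555.61 mm², ΣAx̄ = 513844.75 mm³, ΣAȳ = 344039.36 mm³.
x̄ = 513844.75/8555.61 = 60.06 mm; ȳ = 344039.36/8555.61 = 40.21 mm.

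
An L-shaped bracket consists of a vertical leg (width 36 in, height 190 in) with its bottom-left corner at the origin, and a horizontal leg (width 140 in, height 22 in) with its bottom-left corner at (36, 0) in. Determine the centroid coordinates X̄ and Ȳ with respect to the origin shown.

Part | A | x̄ᵢ | ȳᵢ | A·x̄ᵢ | A·ȳᵢ
vertical leg | 6840.00 | 18.00 | 95.00 | 123120.00 | 649800.00
horizontal leg | 3080.00 | 106.00 | 11.00 | 326480.00 | 33880.00
Σ | 9920.00 |  |  | 449600.00 | 683680.00
X̄ = 449600.00 / 9920.00 = 45.32 in
Ȳ = 683680.00 / 9920.00 = 68.92 in

X̄ = 45.32 in, Ȳ = 68.92 in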